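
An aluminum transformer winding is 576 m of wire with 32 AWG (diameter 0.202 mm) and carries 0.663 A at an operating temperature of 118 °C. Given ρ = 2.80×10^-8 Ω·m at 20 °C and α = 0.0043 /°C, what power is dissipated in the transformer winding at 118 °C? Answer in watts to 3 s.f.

A = π(0.202/2 mm)² = π(1.0100e-04 m)² = 3.205e-08 m²
R₍20₎ = ρL/A = (2.80×10^-8)(576)/(3.205e-08) = 503.3 Ω
R₍118₎ = R₍20₎(1 + αΔT) = 503.3 × (1 + 0.0043×98) = 715.3 Ω
P = I²R = (0.663)² × 715.3 = 314 W

314 W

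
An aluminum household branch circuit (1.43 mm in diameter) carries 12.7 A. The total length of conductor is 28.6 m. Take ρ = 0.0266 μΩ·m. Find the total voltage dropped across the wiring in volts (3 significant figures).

ρ = 0.0266 μΩ·m = 2.66×10^-8 Ω·m
A = π(d/2)² = π(7.1500e-04 m)² = 1.606e-06 m²
R = ρL/A = (2.66×10^-8)(28.6)/(1.606e-06) = 0.4737 Ω
V = IR = 12.7 × 0.4737 = 6.02 V

6.02 V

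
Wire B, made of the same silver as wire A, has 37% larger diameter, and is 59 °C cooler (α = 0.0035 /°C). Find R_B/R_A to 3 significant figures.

R ∝ ρL/d² with ρ ∝ (1+αΔT), so R_B/R_A = (1 + 37/100)⁻² × (1 − 0.0035×59)
= 0.5328 × 0.7935 = 0.423

0.423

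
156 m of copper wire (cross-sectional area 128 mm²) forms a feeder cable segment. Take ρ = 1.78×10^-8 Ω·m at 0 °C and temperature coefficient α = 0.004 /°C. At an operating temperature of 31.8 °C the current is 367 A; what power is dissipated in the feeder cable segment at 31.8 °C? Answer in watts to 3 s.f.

3290 W

A = 128 mm² = 1.280e-04 m²
R₍0₎ = ρL/A = (1.78×10^-8)(156)/(1.280e-04) = 0.02169 Ω
R₍31.8₎ = R₍0₎(1 + αΔT) = 0.02169 × (1 + 0.004×31.8) = 0.02445 Ω
P = I²R = (367)² × 0.02445 = 3290 W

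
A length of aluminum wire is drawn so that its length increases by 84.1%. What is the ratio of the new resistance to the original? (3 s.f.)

k = 1 + 84.1/100 = 1.841; volume constant ⇒ A' = A/k, so R' = k²R.
Factor = 3.39

3.39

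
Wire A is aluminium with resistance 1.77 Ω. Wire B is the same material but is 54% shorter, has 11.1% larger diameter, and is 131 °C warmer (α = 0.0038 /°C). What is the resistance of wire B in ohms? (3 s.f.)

0.988 Ω

R ∝ ρL/d² with ρ ∝ (1+αΔT), so R_B/R_A = (1 − 54/100) × (1 + 11.1/100)⁻² × (1 + 0.0038×131)
= 0.46 × 0.8102 × 1.498 = 0.5582
R_B = 0.5582 × 1.77 = 0.988 Ω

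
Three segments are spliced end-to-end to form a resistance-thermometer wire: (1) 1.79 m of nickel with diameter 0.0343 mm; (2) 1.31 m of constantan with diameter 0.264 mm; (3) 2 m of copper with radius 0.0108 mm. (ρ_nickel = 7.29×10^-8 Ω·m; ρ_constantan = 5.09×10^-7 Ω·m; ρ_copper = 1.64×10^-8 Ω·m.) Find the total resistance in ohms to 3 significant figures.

243 Ω

Seg 1: A = π(d/2)² = π(1.7150e-05 m)² = 9.240e-10 m²
R_1 = (7.29×10^-8)(1.79)/(9.240e-10) = 141.2 Ω
Seg 2: A = π(d/2)² = π(1.3200e-04 m)² = 5.474e-08 m²
R_2 = (5.09×10^-7)(1.31)/(5.474e-08) = 12.18 Ω
Seg 3: A = πr² = π(1.0800e-05 m)² = 3.664e-10 m²
R_3 = (1.64×10^-8)(2)/(3.664e-10) = 89.51 Ω
R_total = R_1 + R_2 + R_3 = 243 Ω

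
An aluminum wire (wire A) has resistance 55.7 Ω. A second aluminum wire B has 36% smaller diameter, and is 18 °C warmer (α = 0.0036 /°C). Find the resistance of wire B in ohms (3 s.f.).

145 Ω

R ∝ ρL/d² with ρ ∝ (1+αΔT), so R_B/R_A = (1 − 36/100)⁻² × (1 + 0.0036×18)
= 2.441 × 1.065 = 2.6
R_B = 2.6 × 55.7 = 145 Ω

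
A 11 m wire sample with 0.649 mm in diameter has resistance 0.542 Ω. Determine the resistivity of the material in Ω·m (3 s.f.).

1.63×10^-8 Ω·m

A = π(d/2)² = π(3.2450e-04 m)² = 3.308e-07 m²
ρ = RA/L = (0.542)(3.308e-07)/(11) = 1.63×10^-8 Ω·m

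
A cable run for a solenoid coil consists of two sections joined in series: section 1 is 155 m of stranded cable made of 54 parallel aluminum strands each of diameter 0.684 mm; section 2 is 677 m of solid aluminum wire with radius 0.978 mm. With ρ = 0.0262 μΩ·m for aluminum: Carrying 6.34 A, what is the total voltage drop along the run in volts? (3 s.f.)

ρ = 0.0262 μΩ·m = 2.62×10^-8 Ω·m
Section 1: A_strand = π(3.4200e-04)² = 3.675e-07 m²; R₁ = ρL/(N·A_s) = (2.62×10^-8)(155)/(54×3.675e-07) = 0.2047 Ω
Section 2: A = πr² = π(9.7800e-04 m)² = 3.005e-06 m²
R₂ = (2.62×10^-8)(677)/(3.005e-06) = 5.903 Ω
R = R₁ + R₂ = 6.108 Ω
V = IR = 6.34 × 6.108 = 38.7 V

38.7 V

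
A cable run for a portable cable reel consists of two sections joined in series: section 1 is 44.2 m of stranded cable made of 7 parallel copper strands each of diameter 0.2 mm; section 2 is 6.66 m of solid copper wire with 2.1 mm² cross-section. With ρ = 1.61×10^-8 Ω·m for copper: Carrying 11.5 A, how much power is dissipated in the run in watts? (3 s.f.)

435 W

Section 1: A_strand = π(1.0000e-04)² = 3.142e-08 m²; R₁ = ρL/(N·A_s) = (1.61×10^-8)(44.2)/(7×3.142e-08) = 3.236 Ω
Section 2: A = 2.1 mm² = 2.100e-06 m²
R₂ = (1.61×10^-8)(6.66)/(2.100e-06) = 0.05106 Ω
R = R₁ + R₂ = 3.287 Ω
P = I²R = (11.5)² × 3.287 = 435 W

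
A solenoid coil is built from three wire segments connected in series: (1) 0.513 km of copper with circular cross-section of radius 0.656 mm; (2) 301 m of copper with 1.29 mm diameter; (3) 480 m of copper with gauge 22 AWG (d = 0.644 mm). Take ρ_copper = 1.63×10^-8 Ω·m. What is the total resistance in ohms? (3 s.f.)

Seg 1: A = πr² = π(6.5600e-04 m)² = 1.352e-06 m²
R_1 = (1.63×10^-8)(513)/(1.352e-06) = 6.185 Ω
Seg 2: A = π(d/2)² = π(6.4500e-04 m)² = 1.307e-06 m²
R_2 = (1.63×10^-8)(301)/(1.307e-06) = 3.754 Ω
Seg 3: A = π(0.644/2 mm)² = π(3.2200e-04 m)² = 3.257e-07 m²
R_3 = (1.63×10^-8)(480)/(3.257e-07) = 24.02 Ω
R_total = R_1 + R_2 + R_3 = 34.0 Ω

34.0 Ω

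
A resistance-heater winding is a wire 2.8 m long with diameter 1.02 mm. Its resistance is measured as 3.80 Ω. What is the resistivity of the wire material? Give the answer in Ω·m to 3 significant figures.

1.11×10^-6 Ω·m

A = π(d/2)² = π(5.1000e-04 m)² = 8.171e-07 m²
ρ = RA/L = (3.8)(8.171e-07)/(2.8) = 1.11×10^-6 Ω·m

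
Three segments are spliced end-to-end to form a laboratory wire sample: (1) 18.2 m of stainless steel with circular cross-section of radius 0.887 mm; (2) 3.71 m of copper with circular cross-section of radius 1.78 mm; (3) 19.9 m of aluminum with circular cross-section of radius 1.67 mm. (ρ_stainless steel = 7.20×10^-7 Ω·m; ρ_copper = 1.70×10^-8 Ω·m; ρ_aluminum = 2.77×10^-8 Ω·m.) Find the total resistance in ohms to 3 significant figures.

5.37 Ω

Seg 1: A = πr² = π(8.8700e-04 m)² = 2.472e-06 m²
R_1 = (7.20×10^-7)(18.2)/(2.472e-06) = 5.302 Ω
Seg 2: A = πr² = π(1.7800e-03 m)² = 9.954e-06 m²
R_2 = (1.70×10^-8)(3.71)/(9.954e-06) = 0.006336 Ω
Seg 3: A = πr² = π(1.6700e-03 m)² = 8.762e-06 m²
R_3 = (2.77×10^-8)(19.9)/(8.762e-06) = 0.06291 Ω
R_total = R_1 + R_2 + R_3 = 5.37 Ω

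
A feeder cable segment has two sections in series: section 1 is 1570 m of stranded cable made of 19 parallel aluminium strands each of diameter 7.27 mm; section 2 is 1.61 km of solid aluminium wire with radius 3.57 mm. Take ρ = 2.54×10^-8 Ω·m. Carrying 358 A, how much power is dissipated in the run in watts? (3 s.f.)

1.37×10^5 W

Section 1: A_strand = π(3.6350e-03)² = 4.151e-05 m²; R₁ = ρL/(N·A_s) = (2.54×10^-8)(1570)/(19×4.151e-05) = 0.05056 Ω
Section 2: A = πr² = π(3.5700e-03 m)² = 4.004e-05 m²
R₂ = (2.54×10^-8)(1610)/(4.004e-05) = 1.021 Ω
R = R₁ + R₂ = 1.072 Ω
P = I²R = (358)² × 1.072 = 1.37×10^5 W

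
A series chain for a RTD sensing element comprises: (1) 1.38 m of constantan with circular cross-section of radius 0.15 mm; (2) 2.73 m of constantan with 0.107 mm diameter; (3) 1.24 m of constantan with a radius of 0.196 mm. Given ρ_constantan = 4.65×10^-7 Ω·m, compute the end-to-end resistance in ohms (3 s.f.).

155 Ω

Seg 1: A = πr² = π(1.5000e-04 m)² = 7.069e-08 m²
R_1 = (4.65×10^-7)(1.38)/(7.069e-08) = 9.078 Ω
Seg 2: A = π(d/2)² = π(5.3500e-05 m)² = 8.992e-09 m²
R_2 = (4.65×10^-7)(2.73)/(8.992e-09) = 141.2 Ω
Seg 3: A = πr² = π(1.9600e-04 m)² = 1.207e-07 m²
R_3 = (4.65×10^-7)(1.24)/(1.207e-07) = 4.778 Ω
R_total = R_1 + R_2 + R_3 = 155 Ω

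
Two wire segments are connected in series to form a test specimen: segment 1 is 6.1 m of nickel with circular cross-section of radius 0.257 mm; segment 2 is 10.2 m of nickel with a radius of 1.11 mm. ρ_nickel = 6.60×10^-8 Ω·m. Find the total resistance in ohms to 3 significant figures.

Segment 1: A = πr² = π(2.5700e-04 m)² = 2.075e-07 m²
R₁ = ρL/A = (6.60×10^-8)(6.1)/(2.075e-07) = 1.94 Ω
Segment 2: A = πr² = π(1.1100e-03 m)² = 3.871e-06 m²
R₂ = (6.60×10^-8)(10.2)/(3.871e-06) = 0.1739 Ω
R = R₁ + R₂ = 2.11 Ω

2.11 Ω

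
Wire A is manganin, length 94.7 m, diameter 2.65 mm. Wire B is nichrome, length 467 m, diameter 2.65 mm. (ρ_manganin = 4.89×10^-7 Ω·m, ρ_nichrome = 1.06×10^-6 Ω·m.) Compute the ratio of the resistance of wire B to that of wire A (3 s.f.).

R ∝ ρL/d², so R_B/R_A = (ρ_B/ρ_A) × (L_B/L_A)
= (1.06×10^-6/4.89×10^-7) × (467/94.7) = 10.7

10.7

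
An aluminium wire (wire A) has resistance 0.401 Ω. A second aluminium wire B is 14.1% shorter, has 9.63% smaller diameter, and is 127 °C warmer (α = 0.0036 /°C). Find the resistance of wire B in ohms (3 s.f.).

0.615 Ω

R ∝ ρL/d² with ρ ∝ (1+αΔT), so R_B/R_A = (1 − 14.1/100) × (1 − 9.63/100)⁻² × (1 + 0.0036×127)
= 0.859 × 1.224 × 1.457 = 1.533
R_B = 1.533 × 0.401 = 0.615 Ω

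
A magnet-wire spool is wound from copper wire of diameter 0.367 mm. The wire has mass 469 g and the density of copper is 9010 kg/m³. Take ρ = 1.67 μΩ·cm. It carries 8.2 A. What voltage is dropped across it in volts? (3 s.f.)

637 V

ρ = 1.67 μΩ·cm = 1.67×10^-8 Ω·m
A = π(d/2)² = π(1.8350e-04 m)² = 1.0578e-07 m²
L = m/(density·A) = 0.469/(9010×1.0578e-07) = 492.1 m
R = ρL/A = (1.67×10^-8)(492.1)/(1.0578e-07) = 77.68 Ω
V = IR = 8.2 × 77.68 = 637 V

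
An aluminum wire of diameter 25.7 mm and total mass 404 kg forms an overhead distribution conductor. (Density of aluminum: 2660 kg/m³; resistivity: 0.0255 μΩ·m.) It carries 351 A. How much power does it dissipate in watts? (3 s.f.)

1770 W

ρ = 0.0255 μΩ·m = 2.55×10^-8 Ω·m
A = π(d/2)² = π(1.2850e-02 m)² = 5.1875e-04 m²
L = m/(density·A) = 404/(2660×5.1875e-04) = 292.8 m
R = ρL/A = (2.55×10^-8)(292.8)/(5.1875e-04) = 0.01439 Ω
P = I²R = (351)² × 0.01439 = 1770 W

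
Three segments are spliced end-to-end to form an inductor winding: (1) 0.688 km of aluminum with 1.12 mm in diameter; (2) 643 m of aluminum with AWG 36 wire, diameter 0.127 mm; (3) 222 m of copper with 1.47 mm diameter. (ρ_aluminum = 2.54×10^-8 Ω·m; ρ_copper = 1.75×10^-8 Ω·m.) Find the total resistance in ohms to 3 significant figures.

Seg 1: A = π(d/2)² = π(5.6000e-04 m)² = 9.852e-07 m²
R_1 = (2.54×10^-8)(688)/(9.852e-07) = 17.74 Ω
Seg 2: A = π(0.127/2 mm)² = π(6.3500e-05 m)² = 1.267e-08 m²
R_2 = (2.54×10^-8)(643)/(1.267e-08) = 1289 Ω
Seg 3: A = π(d/2)² = π(7.3500e-04 m)² = 1.697e-06 m²
R_3 = (1.75×10^-8)(222)/(1.697e-06) = 2.289 Ω
R_total = R_1 + R_2 + R_3 = 1310 Ω

1310 Ω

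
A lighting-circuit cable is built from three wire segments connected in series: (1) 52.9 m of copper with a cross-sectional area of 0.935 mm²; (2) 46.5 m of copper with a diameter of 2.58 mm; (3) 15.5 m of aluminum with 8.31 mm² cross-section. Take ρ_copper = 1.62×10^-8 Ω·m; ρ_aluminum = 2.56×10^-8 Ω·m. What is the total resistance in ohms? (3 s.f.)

Seg 1: A = 0.935 mm² = 9.350e-07 m²
R_1 = (1.62×10^-8)(52.9)/(9.350e-07) = 0.9166 Ω
Seg 2: A = π(d/2)² = π(1.2900e-03 m)² = 5.228e-06 m²
R_2 = (1.62×10^-8)(46.5)/(5.228e-06) = 0.1441 Ω
Seg 3: A = 8.31 mm² = 8.310e-06 m²
R_3 = (2.56×10^-8)(15.5)/(8.310e-06) = 0.04775 Ω
R_total = R_1 + R_2 + R_3 = 1.11 Ω

1.11 Ω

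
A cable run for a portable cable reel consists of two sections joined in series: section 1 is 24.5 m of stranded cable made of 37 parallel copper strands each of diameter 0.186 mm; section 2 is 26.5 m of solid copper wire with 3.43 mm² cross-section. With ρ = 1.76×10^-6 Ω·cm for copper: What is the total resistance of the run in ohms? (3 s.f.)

ρ = 1.76×10^-6 Ω·cm = 1.76×10^-8 Ω·m
Section 1: A_strand = π(9.3000e-05)² = 2.717e-08 m²; R₁ = ρL/(N·A_s) = (1.76×10^-8)(24.5)/(37×2.717e-08) = 0.4289 Ω
Section 2: A = 3.43 mm² = 3.430e-06 m²
R₂ = (1.76×10^-8)(26.5)/(3.430e-06) = 0.136 Ω
R = R₁ + R₂ = 0.565 Ω

0.565 Ω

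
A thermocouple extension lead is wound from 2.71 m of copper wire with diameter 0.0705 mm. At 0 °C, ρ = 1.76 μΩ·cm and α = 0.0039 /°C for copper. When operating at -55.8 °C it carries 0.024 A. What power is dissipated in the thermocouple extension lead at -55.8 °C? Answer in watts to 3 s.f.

ρ = 1.76 μΩ·cm = 1.76×10^-8 Ω·m
A = π(d/2)² = π(3.5250e-05 m)² = 3.904e-09 m²
R₍0₎ = ρL/A = (1.76×10^-8)(2.71)/(3.904e-09) = 12.22 Ω
R₍-55.8₎ = R₍0₎(1 + αΔT) = 12.22 × (1 + 0.0039×-55.8) = 9.559 Ω
P = I²R = (0.024)² × 9.559 = 0.00551 W

0.00551 W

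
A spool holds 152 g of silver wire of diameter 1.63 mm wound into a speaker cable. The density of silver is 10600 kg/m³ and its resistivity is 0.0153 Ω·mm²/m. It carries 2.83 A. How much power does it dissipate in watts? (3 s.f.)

ρ = 0.0153 Ω·mm²/m = 1.53×10^-8 Ω·m
A = π(d/2)² = π(8.1500e-04 m)² = 2.0867e-06 m²
L = m/(density·A) = 0.152/(10600×2.0867e-06) = 6.872 m
R = ρL/A = (1.53×10^-8)(6.872)/(2.0867e-06) = 0.05038 Ω
P = I²R = (2.83)² × 0.05038 = 0.404 W

0.404 W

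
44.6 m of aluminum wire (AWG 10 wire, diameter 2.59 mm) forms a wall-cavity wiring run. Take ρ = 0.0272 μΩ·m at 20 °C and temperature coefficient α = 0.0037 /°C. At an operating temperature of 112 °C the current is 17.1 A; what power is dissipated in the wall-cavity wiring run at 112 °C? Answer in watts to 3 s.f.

90.2 W

ρ = 0.0272 μΩ·m = 2.72×10^-8 Ω·m
A = π(2.59/2 mm)² = π(1.2950e-03 m)² = 5.269e-06 m²
R₍20₎ = ρL/A = (2.72×10^-8)(44.6)/(5.269e-06) = 0.2303 Ω
R₍112₎ = R₍20₎(1 + αΔT) = 0.2303 × (1 + 0.0037×92) = 0.3086 Ω
P = I²R = (17.1)² × 0.3086 = 90.2 W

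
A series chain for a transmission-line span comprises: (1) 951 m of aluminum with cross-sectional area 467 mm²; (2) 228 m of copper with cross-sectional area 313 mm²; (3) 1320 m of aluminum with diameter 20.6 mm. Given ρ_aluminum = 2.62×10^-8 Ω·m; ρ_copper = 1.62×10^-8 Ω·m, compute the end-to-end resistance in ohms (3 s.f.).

0.169 Ω

Seg 1: A = 467 mm² = 4.670e-04 m²
R_1 = (2.62×10^-8)(951)/(4.670e-04) = 0.05335 Ω
Seg 2: A = 313 mm² = 3.130e-04 m²
R_2 = (1.62×10^-8)(228)/(3.130e-04) = 0.0118 Ω
Seg 3: A = π(d/2)² = π(1.0300e-02 m)² = 3.333e-04 m²
R_3 = (2.62×10^-8)(1320)/(3.333e-04) = 0.1038 Ω
R_total = R_1 + R_2 + R_3 = 0.169 Ω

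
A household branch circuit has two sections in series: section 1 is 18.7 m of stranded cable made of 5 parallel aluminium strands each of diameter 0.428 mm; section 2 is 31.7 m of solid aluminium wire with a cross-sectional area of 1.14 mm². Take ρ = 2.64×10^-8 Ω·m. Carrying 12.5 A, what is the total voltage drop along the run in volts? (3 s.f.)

17.8 V

Section 1: A_strand = π(2.1400e-04)² = 1.439e-07 m²; R₁ = ρL/(N·A_s) = (2.64×10^-8)(18.7)/(5×1.439e-07) = 0.6863 Ω
Section 2: A = 1.14 mm² = 1.140e-06 m²
R₂ = (2.64×10^-8)(31.7)/(1.140e-06) = 0.7341 Ω
R = R₁ + R₂ = 1.42 Ω
V = IR = 12.5 × 1.42 = 17.8 V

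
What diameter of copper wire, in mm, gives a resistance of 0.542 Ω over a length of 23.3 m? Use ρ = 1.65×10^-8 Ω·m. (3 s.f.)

A = ρL/R = (1.65×10^-8)(23.3)/(0.542) = 7.093e-07 m²
d = 2√(A/π) = 9.503e-04 m = 0.950 mm

0.950 mm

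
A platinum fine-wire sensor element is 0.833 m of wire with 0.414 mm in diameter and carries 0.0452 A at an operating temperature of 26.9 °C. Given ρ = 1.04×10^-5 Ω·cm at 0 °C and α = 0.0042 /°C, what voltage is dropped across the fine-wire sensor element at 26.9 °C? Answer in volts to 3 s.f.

ρ = 1.04×10^-5 Ω·cm = 1.04×10^-7 Ω·m
A = π(d/2)² = π(2.0700e-04 m)² = 1.346e-07 m²
R₍0₎ = ρL/A = (1.04×10^-7)(0.833)/(1.346e-07) = 0.6436 Ω
R₍26.9₎ = R₍0₎(1 + αΔT) = 0.6436 × (1 + 0.0042×26.9) = 0.7163 Ω
V = IR = 0.0452 × 0.7163 = 0.0324 V

0.0324 V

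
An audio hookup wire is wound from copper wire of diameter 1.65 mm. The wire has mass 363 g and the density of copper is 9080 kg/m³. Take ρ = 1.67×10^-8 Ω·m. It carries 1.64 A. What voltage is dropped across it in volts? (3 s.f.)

A = π(d/2)² = π(8.2500e-04 m)² = 2.1382e-06 m²
L = m/(density·A) = 0.363/(9080×2.1382e-06) = 18.7 m
R = ρL/A = (1.67×10^-8)(18.7)/(2.1382e-06) = 0.146 Ω
V = IR = 1.64 × 0.146 = 0.239 V

0.239 V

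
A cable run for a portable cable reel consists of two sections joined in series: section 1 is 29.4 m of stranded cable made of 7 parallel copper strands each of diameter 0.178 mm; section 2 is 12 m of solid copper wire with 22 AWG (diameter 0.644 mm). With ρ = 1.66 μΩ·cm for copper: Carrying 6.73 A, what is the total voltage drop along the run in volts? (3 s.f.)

ρ = 1.66 μΩ·cm = 1.66×10^-8 Ω·m
Section 1: A_strand = π(8.9000e-05)² = 2.488e-08 m²; R₁ = ρL/(N·A_s) = (1.66×10^-8)(29.4)/(7×2.488e-08) = 2.802 Ω
Section 2: A = π(0.644/2 mm)² = π(3.2200e-04 m)² = 3.257e-07 m²
R₂ = (1.66×10^-8)(12)/(3.257e-07) = 0.6115 Ω
R = R₁ + R₂ = 3.413 Ω
V = IR = 6.73 × 3.413 = 23.0 V

23.0 V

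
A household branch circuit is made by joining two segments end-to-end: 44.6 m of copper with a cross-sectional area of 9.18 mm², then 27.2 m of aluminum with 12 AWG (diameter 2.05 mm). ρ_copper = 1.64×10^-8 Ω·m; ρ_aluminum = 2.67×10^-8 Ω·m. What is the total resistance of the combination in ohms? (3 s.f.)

Segment 1: A = 9.18 mm² = 9.180e-06 m²
R₁ = ρL/A = (1.64×10^-8)(44.6)/(9.180e-06) = 0.07968 Ω
Segment 2: A = π(2.05/2 mm)² = π(1.0250e-03 m)² = 3.301e-06 m²
R₂ = (2.67×10^-8)(27.2)/(3.301e-06) = 0.22 Ω
R = R₁ + R₂ = 0.300 Ω

0.300 Ω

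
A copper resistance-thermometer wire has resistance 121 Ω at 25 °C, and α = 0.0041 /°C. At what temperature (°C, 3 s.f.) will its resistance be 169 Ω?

122 °C

R = R₀(1 + α(T − T₀)) ⇒ T = T₀ + (R/R₀ − 1)/α
T = 25 + (169/121 − 1)/0.0041 = 25 + (0.3967)/0.0041 = 122 °C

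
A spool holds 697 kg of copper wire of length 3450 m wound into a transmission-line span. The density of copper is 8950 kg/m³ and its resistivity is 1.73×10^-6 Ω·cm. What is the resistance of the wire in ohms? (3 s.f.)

2.64 Ω

ρ = 1.73×10^-6 Ω·cm = 1.73×10^-8 Ω·m
A = m/(density·L) = 697/(8950×3450) = 2.2573e-05 m²
R = ρL/A = (1.73×10^-8)(3450)/(2.2573e-05) = 2.64 Ω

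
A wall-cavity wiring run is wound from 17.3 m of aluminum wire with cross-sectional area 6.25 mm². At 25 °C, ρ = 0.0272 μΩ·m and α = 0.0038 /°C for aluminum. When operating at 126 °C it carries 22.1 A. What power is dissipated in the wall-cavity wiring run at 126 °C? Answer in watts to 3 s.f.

50.9 W

ρ = 0.0272 μΩ·m = 2.72×10^-8 Ω·m
A = 6.25 mm² = 6.250e-06 m²
R₍25₎ = ρL/A = (2.72×10^-8)(17.3)/(6.250e-06) = 0.07529 Ω
R₍126₎ = R₍25₎(1 + αΔT) = 0.07529 × (1 + 0.0038×101) = 0.1042 Ω
P = I²R = (22.1)² × 0.1042 = 50.9 W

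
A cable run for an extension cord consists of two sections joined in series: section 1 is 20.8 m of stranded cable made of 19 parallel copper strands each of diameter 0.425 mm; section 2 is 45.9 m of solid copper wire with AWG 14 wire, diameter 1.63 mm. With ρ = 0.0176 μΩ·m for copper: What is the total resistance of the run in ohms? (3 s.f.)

0.523 Ω

ρ = 0.0176 μΩ·m = 1.76×10^-8 Ω·m
Section 1: A_strand = π(2.1250e-04)² = 1.419e-07 m²; R₁ = ρL/(N·A_s) = (1.76×10^-8)(20.8)/(19×1.419e-07) = 0.1358 Ω
Section 2: A = π(1.63/2 mm)² = π(8.1500e-04 m)² = 2.087e-06 m²
R₂ = (1.76×10^-8)(45.9)/(2.087e-06) = 0.3871 Ω
R = R₁ + R₂ = 0.523 Ω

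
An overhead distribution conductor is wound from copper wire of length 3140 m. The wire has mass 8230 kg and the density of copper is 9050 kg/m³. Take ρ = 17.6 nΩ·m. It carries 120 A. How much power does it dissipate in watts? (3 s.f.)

ρ = 17.6 nΩ·m = 1.76×10^-8 Ω·m
A = m/(density·L) = 8230/(9050×3140) = 2.8962e-04 m²
R = ρL/A = (1.76×10^-8)(3140)/(2.8962e-04) = 0.1908 Ω
P = I²R = (120)² × 0.1908 = 2750 W

2750 W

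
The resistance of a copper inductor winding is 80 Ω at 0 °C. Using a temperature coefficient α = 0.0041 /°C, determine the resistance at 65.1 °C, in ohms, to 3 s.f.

ΔT = 65.1 − 0 = 65.1 °C
R = R₀(1 + αΔT) = 80 × (1 + 0.0041×65.1) = 80 × 1.267 = 101 Ω

101 Ω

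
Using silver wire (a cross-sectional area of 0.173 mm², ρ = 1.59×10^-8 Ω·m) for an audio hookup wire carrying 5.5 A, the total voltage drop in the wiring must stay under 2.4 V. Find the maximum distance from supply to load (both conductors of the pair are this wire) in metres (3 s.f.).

2.37 m

A = 0.173 mm² = 1.730e-07 m²
L_max = V_max·A/(2·ρI) = (2.4)(1.730e-07)/(2×1.59×10^-8×5.5) = 2.37 m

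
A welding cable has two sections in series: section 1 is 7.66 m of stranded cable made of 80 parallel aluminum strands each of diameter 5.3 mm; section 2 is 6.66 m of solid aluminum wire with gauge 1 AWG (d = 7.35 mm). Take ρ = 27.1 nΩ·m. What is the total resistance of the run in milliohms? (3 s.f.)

4.37 mΩ

ρ = 27.1 nΩ·m = 2.71×10^-8 Ω·m
Section 1: A_strand = π(2.6500e-03)² = 2.206e-05 m²; R₁ = ρL/(N·A_s) = (2.71×10^-8)(7.66)/(80×2.206e-05) = 1.176×10^-4 Ω
Section 2: A = π(7.35/2 mm)² = π(3.6750e-03 m)² = 4.243e-05 m²
R₂ = (2.71×10^-8)(6.66)/(4.243e-05) = 0.004254 Ω
R = R₁ + R₂ = 4.37 mΩ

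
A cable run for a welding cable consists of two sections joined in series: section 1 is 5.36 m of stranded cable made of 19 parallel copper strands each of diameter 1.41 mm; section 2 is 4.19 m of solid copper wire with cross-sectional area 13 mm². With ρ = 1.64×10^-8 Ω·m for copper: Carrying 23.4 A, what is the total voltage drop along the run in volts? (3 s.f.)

0.193 V

Section 1: A_strand = π(7.0500e-04)² = 1.561e-06 m²; R₁ = ρL/(N·A_s) = (1.64×10^-8)(5.36)/(19×1.561e-06) = 0.002963 Ω
Section 2: A = 13 mm² = 1.300e-05 m²
R₂ = (1.64×10^-8)(4.19)/(1.300e-05) = 0.005286 Ω
R = R₁ + R₂ = 0.008249 Ω
V = IR = 23.4 × 0.008249 = 0.193 V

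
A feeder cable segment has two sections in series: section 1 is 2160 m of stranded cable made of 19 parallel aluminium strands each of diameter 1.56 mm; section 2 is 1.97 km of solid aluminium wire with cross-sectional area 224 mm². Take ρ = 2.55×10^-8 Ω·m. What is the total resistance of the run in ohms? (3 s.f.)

1.74 Ω

Section 1: A_strand = π(7.8000e-04)² = 1.911e-06 m²; R₁ = ρL/(N·A_s) = (2.55×10^-8)(2160)/(19×1.911e-06) = 1.517 Ω
Section 2: A = 224 mm² = 2.240e-04 m²
R₂ = (2.55×10^-8)(1970)/(2.240e-04) = 0.2243 Ω
R = R₁ + R₂ = 1.74 Ω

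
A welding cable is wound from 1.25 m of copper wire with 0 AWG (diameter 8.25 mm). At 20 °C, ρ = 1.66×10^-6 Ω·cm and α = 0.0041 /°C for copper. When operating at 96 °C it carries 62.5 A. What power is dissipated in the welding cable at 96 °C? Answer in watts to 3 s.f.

ρ = 1.66×10^-6 Ω·cm = 1.66×10^-8 Ω·m
A = π(8.25/2 mm)² = π(4.1250e-03 m)² = 5.346e-05 m²
R₍20₎ = ρL/A = (1.66×10^-8)(1.25)/(5.346e-05) = 3.882×10^-4 Ω
R₍96₎ = R₍20₎(1 + αΔT) = 3.882×10^-4 × (1 + 0.0041×76) = 5.091×10^-4 Ω
P = I²R = (62.5)² × 5.091×10^-4 = 1.99 W

1.99 W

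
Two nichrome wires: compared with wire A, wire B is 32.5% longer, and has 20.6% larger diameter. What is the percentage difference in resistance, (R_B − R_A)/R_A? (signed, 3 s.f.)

-8.90%

R ∝ L/d², so R_B/R_A = (1 + 32.5/100) × (1 + 20.6/100)⁻²
= 1.325 × 0.6875 = 0.911
(R_B − R_A)/R_A = 0.911 − 1 = -8.90%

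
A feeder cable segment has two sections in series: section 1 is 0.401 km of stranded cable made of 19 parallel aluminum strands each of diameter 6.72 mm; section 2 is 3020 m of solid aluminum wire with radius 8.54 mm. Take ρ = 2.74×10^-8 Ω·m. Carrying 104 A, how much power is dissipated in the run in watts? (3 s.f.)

4080 W

Section 1: A_strand = π(3.3600e-03)² = 3.547e-05 m²; R₁ = ρL/(N·A_s) = (2.74×10^-8)(401)/(19×3.547e-05) = 0.0163 Ω
Section 2: A = πr² = π(8.5400e-03 m)² = 2.291e-04 m²
R₂ = (2.74×10^-8)(3020)/(2.291e-04) = 0.3612 Ω
R = R₁ + R₂ = 0.3775 Ω
P = I²R = (104)² × 0.3775 = 4080 W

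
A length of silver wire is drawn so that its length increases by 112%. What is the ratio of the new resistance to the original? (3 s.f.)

4.49

k = 1 + 112/100 = 2.12; volume constant ⇒ A' = A/k, so R' = k²R.
Factor = 4.49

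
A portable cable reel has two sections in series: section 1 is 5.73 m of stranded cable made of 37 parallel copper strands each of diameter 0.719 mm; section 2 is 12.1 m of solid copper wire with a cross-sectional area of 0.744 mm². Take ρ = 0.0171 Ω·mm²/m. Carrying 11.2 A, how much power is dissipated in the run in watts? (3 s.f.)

35.7 W

ρ = 0.0171 Ω·mm²/m = 1.71×10^-8 Ω·m
Section 1: A_strand = π(3.5950e-04)² = 4.060e-07 m²; R₁ = ρL/(N·A_s) = (1.71×10^-8)(5.73)/(37×4.060e-07) = 0.006522 Ω
Section 2: A = 0.744 mm² = 7.440e-07 m²
R₂ = (1.71×10^-8)(12.1)/(7.440e-07) = 0.2781 Ω
R = R₁ + R₂ = 0.2846 Ω
P = I²R = (11.2)² × 0.2846 = 35.7 W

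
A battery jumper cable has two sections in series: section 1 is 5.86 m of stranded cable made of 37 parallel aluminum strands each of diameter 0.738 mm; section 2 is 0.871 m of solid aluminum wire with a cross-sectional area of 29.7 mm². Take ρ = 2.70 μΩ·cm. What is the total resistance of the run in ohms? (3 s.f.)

ρ = 2.70 μΩ·cm = 2.70×10^-8 Ω·m
Section 1: A_strand = π(3.6900e-04)² = 4.278e-07 m²; R₁ = ρL/(N·A_s) = (2.70×10^-8)(5.86)/(37×4.278e-07) = 0.009997 Ω
Section 2: A = 29.7 mm² = 2.970e-05 m²
R₂ = (2.70×10^-8)(0.871)/(2.970e-05) = 7.918×10^-4 Ω
R = R₁ + R₂ = 0.0108 Ω

0.0108 Ω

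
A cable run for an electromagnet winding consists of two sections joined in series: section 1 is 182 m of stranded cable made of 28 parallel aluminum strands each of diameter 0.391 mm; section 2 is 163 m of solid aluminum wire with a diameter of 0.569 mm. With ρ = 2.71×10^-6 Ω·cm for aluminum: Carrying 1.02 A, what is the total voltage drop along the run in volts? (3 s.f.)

ρ = 2.71×10^-6 Ω·cm = 2.71×10^-8 Ω·m
Section 1: A_strand = π(1.9550e-04)² = 1.201e-07 m²; R₁ = ρL/(N·A_s) = (2.71×10^-8)(182)/(28×1.201e-07) = 1.467 Ω
Section 2: A = π(d/2)² = π(2.8450e-04 m)² = 2.543e-07 m²
R₂ = (2.71×10^-8)(163)/(2.543e-07) = 17.37 Ω
R = R₁ + R₂ = 18.84 Ω
V = IR = 1.02 × 18.84 = 19.2 V

19.2 V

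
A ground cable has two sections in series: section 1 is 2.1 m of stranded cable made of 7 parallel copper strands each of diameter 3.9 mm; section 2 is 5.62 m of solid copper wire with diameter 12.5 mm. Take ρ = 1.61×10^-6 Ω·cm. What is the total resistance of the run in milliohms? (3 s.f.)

ρ = 1.61×10^-6 Ω·cm = 1.61×10^-8 Ω·m
Section 1: A_strand = π(1.9500e-03)² = 1.195e-05 m²; R₁ = ρL/(N·A_s) = (1.61×10^-8)(2.1)/(7×1.195e-05) = 4.043×10^-4 Ω
Section 2: A = π(d/2)² = π(6.2500e-03 m)² = 1.227e-04 m²
R₂ = (1.61×10^-8)(5.62)/(1.227e-04) = 7.373×10^-4 Ω
R = R₁ + R₂ = 1.14 mΩ

1.14 mΩ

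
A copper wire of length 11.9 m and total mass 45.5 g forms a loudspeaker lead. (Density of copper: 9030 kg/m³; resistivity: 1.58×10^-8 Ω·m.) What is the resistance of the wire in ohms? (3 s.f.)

A = m/(density·L) = 0.0455/(9030×11.9) = 4.2343e-07 m²
R = ρL/A = (1.58×10^-8)(11.9)/(4.2343e-07) = 0.444 Ω

0.444 Ω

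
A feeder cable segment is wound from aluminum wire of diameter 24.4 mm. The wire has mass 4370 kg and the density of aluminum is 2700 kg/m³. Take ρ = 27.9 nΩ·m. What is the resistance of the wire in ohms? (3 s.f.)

0.207 Ω

ρ = 27.9 nΩ·m = 2.79×10^-8 Ω·m
A = π(d/2)² = π(1.2200e-02 m)² = 4.6759e-04 m²
L = m/(density·A) = 4370/(2700×4.6759e-04) = 3461 m
R = ρL/A = (2.79×10^-8)(3461)/(4.6759e-04) = 0.207 Ω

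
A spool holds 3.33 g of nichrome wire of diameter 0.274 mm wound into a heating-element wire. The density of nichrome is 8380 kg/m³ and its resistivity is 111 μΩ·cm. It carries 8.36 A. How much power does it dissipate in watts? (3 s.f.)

ρ = 111 μΩ·cm = 1.11×10^-6 Ω·m
A = π(d/2)² = π(1.3700e-04 m)² = 5.8965e-08 m²
L = m/(density·A) = 0.00333/(8380×5.8965e-08) = 6.739 m
R = ρL/A = (1.11×10^-6)(6.739)/(5.8965e-08) = 126.9 Ω
P = I²R = (8.36)² × 126.9 = 8870 W

8870 W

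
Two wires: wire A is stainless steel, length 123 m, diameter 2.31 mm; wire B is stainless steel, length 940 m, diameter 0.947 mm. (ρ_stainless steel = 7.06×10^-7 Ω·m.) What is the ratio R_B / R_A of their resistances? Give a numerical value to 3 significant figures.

45.5

R ∝ ρL/d², so R_B/R_A = (L_B/L_A) × (d_A/d_B)²
= (940/123) × (2.31/0.947)² = 45.5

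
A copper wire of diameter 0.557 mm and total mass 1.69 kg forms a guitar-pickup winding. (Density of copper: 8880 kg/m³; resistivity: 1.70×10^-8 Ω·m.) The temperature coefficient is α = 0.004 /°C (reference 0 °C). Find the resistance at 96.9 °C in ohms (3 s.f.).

75.6 Ω

A = π(d/2)² = π(2.7850e-04 m)² = 2.4367e-07 m²
L = m/(density·A) = 1.69/(8880×2.4367e-07) = 781 m
R = ρL/A = (1.70×10^-8)(781)/(2.4367e-07) = 54.49 Ω
R(96.9 °C) = 54.49 × (1 + 0.004×96.9) = 75.6 Ω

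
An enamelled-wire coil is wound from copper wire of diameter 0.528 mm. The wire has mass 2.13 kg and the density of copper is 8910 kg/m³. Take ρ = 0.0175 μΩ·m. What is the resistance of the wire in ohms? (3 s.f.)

ρ = 0.0175 μΩ·m = 1.75×10^-8 Ω·m
A = π(d/2)² = π(2.6400e-04 m)² = 2.1896e-07 m²
L = m/(density·A) = 2.13/(8910×2.1896e-07) = 1092 m
R = ρL/A = (1.75×10^-8)(1092)/(2.1896e-07) = 87.3 Ω

87.3 Ω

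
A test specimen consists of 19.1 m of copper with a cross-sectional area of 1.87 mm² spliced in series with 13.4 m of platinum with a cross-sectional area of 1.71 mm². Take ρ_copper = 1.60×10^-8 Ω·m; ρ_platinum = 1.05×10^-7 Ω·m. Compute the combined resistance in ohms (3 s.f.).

Segment 1: A = 1.87 mm² = 1.870e-06 m²
R₁ = ρL/A = (1.60×10^-8)(19.1)/(1.870e-06) = 0.1634 Ω
Segment 2: A = 1.71 mm² = 1.710e-06 m²
R₂ = (1.05×10^-7)(13.4)/(1.710e-06) = 0.8228 Ω
R = R₁ + R₂ = 0.986 Ω

0.986 Ω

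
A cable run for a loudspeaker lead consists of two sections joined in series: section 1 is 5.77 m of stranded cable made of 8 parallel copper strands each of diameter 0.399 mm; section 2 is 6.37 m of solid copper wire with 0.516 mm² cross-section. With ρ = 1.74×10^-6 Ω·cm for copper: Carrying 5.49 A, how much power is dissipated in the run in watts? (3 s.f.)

ρ = 1.74×10^-6 Ω·cm = 1.74×10^-8 Ω·m
Section 1: A_strand = π(1.9950e-04)² = 1.250e-07 m²; R₁ = ρL/(N·A_s) = (1.74×10^-8)(5.77)/(8×1.250e-07) = 0.1004 Ω
Section 2: A = 0.516 mm² = 5.160e-07 m²
R₂ = (1.74×10^-8)(6.37)/(5.160e-07) = 0.2148 Ω
R = R₁ + R₂ = 0.3152 Ω
P = I²R = (5.49)² × 0.3152 = 9.50 W

9.50 W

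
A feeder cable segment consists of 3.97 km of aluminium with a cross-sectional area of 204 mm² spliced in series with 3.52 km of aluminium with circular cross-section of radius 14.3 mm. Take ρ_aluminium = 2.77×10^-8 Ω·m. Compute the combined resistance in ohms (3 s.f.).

0.691 Ω

Segment 1: A = 204 mm² = 2.040e-04 m²
R₁ = ρL/A = (2.77×10^-8)(3970)/(2.040e-04) = 0.5391 Ω
Segment 2: A = πr² = π(1.4300e-02 m)² = 6.424e-04 m²
R₂ = (2.77×10^-8)(3520)/(6.424e-04) = 0.1518 Ω
R = R₁ + R₂ = 0.691 Ω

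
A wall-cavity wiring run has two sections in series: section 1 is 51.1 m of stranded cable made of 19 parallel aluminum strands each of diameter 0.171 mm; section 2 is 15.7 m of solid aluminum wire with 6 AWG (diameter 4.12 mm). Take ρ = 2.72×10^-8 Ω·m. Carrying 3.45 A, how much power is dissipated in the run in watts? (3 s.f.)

38.3 W

Section 1: A_strand = π(8.5500e-05)² = 2.297e-08 m²; R₁ = ρL/(N·A_s) = (2.72×10^-8)(51.1)/(19×2.297e-08) = 3.185 Ω
Section 2: A = π(4.12/2 mm)² = π(2.0600e-03 m)² = 1.333e-05 m²
R₂ = (2.72×10^-8)(15.7)/(1.333e-05) = 0.03203 Ω
R = R₁ + R₂ = 3.217 Ω
P = I²R = (3.45)² × 3.217 = 38.3 W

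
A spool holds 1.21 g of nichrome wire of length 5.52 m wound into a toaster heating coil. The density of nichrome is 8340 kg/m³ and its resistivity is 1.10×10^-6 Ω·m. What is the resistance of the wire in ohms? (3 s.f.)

A = m/(density·L) = 0.00121/(8340×5.52) = 2.6283e-08 m²
R = ρL/A = (1.10×10^-6)(5.52)/(2.6283e-08) = 231 Ω

231 Ω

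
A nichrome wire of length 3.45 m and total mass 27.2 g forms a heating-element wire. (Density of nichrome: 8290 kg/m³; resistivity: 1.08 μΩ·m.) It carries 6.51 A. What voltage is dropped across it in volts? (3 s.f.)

25.5 V

ρ = 1.08 μΩ·m = 1.08×10^-6 Ω·m
A = m/(density·L) = 0.0272/(8290×3.45) = 9.5103e-07 m²
R = ρL/A = (1.08×10^-6)(3.45)/(9.5103e-07) = 3.918 Ω
V = IR = 6.51 × 3.918 = 25.5 V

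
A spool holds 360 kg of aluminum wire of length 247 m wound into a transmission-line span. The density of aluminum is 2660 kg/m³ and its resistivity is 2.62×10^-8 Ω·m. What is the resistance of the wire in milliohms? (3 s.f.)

11.8 mΩ

A = m/(density·L) = 360/(2660×247) = 5.4793e-04 m²
R = ρL/A = (2.62×10^-8)(247)/(5.4793e-04) = 11.8 mΩ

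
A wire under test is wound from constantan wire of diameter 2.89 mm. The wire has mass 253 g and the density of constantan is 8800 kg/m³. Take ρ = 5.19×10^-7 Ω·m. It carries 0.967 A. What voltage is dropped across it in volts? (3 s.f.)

A = π(d/2)² = π(1.4450e-03 m)² = 6.5597e-06 m²
L = m/(density·A) = 0.253/(8800×6.5597e-06) = 4.383 m
R = ρL/A = (5.19×10^-7)(4.383)/(6.5597e-06) = 0.3468 Ω
V = IR = 0.967 × 0.3468 = 0.335 V

0.335 V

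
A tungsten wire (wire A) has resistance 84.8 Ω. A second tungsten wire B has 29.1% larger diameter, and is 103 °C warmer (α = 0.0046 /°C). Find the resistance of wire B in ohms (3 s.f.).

R ∝ ρL/d² with ρ ∝ (1+αΔT), so R_B/R_A = (1 + 29.1/100)⁻² × (1 + 0.0046×103)
= 0.6 × 1.474 = 0.8843
R_B = 0.8843 × 84.8 = 75.0 Ω

75.0 Ω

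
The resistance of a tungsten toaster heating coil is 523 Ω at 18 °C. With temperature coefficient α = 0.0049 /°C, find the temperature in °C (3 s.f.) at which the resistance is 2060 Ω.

R = R₀(1 + α(T − T₀)) ⇒ T = T₀ + (R/R₀ − 1)/α
T = 18 + (2060/523 − 1)/0.0049 = 18 + (2.939)/0.0049 = 618 °C

618 °C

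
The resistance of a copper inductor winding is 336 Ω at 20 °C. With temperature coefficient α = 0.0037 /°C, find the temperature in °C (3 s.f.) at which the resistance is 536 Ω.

181 °C

R = R₀(1 + α(T − T₀)) ⇒ T = T₀ + (R/R₀ − 1)/α
T = 20 + (536/336 − 1)/0.0037 = 20 + (0.5952)/0.0037 = 181 °C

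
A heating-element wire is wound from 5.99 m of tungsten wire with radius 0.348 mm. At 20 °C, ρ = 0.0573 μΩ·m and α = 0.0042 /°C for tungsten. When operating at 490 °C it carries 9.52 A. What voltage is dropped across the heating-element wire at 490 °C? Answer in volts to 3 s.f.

ρ = 0.0573 μΩ·m = 5.73×10^-8 Ω·m
A = πr² = π(3.4800e-04 m)² = 3.805e-07 m²
R₍20₎ = ρL/A = (5.73×10^-8)(5.99)/(3.805e-07) = 0.9021 Ω
R₍490₎ = R₍20₎(1 + αΔT) = 0.9021 × (1 + 0.0042×470) = 2.683 Ω
V = IR = 9.52 × 2.683 = 25.5 V

25.5 V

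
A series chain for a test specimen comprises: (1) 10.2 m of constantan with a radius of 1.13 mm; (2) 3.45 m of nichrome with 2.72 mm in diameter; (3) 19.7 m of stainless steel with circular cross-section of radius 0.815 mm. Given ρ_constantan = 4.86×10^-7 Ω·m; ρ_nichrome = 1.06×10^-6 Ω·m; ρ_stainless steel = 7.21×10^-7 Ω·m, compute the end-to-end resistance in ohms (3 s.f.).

8.67 Ω

Seg 1: A = πr² = π(1.1300e-03 m)² = 4.011e-06 m²
R_1 = (4.86×10^-7)(10.2)/(4.011e-06) = 1.236 Ω
Seg 2: A = π(d/2)² = π(1.3600e-03 m)² = 5.811e-06 m²
R_2 = (1.06×10^-6)(3.45)/(5.811e-06) = 0.6294 Ω
Seg 3: A = πr² = π(8.1500e-04 m)² = 2.087e-06 m²
R_3 = (7.21×10^-7)(19.7)/(2.087e-06) = 6.807 Ω
R_total = R_1 + R_2 + R_3 = 8.67 Ω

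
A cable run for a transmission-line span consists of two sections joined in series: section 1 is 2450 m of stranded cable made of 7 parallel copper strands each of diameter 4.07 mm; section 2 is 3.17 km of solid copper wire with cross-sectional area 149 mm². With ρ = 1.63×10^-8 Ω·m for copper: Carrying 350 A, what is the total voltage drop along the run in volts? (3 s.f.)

275 V

Section 1: A_strand = π(2.0350e-03)² = 1.301e-05 m²; R₁ = ρL/(N·A_s) = (1.63×10^-8)(2450)/(7×1.301e-05) = 0.4385 Ω
Section 2: A = 149 mm² = 1.490e-04 m²
R₂ = (1.63×10^-8)(3170)/(1.490e-04) = 0.3468 Ω
R = R₁ + R₂ = 0.7853 Ω
V = IR = 350 × 0.7853 = 275 V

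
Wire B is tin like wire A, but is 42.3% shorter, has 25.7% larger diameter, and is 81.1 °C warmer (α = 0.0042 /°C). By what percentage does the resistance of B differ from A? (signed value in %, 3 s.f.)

-51.0%

R ∝ ρL/d² with ρ ∝ (1+αΔT), so R_B/R_A = (1 − 42.3/100) × (1 + 25.7/100)⁻² × (1 + 0.0042×81.1)
= 0.577 × 0.6329 × 1.341 = 0.4896
(R_B − R_A)/R_A = 0.4896 − 1 = -51.0%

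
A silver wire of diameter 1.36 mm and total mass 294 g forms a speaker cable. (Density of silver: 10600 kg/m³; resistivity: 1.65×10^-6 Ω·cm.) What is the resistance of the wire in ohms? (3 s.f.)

0.217 Ω

ρ = 1.65×10^-6 Ω·cm = 1.65×10^-8 Ω·m
A = π(d/2)² = π(6.8000e-04 m)² = 1.4527e-06 m²
L = m/(density·A) = 0.294/(10600×1.4527e-06) = 19.09 m
R = ρL/A = (1.65×10^-8)(19.09)/(1.4527e-06) = 0.217 Ω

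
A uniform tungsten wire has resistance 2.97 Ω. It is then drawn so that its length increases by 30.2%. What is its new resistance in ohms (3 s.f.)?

k = 1 + 30.2/100 = 1.302; volume constant ⇒ A' = A/k, so R' = k²R.
R' = 1.695 × 2.97 = 5.03 Ω

5.03 Ω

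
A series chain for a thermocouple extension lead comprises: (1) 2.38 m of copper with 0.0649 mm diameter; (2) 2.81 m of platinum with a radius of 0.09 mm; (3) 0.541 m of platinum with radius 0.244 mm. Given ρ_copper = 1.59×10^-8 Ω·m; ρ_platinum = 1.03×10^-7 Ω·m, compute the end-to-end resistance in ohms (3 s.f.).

23.1 Ω

Seg 1: A = π(d/2)² = π(3.2450e-05 m)² = 3.308e-09 m²
R_1 = (1.59×10^-8)(2.38)/(3.308e-09) = 11.44 Ω
Seg 2: A = πr² = π(9.0000e-05 m)² = 2.545e-08 m²
R_2 = (1.03×10^-7)(2.81)/(2.545e-08) = 11.37 Ω
Seg 3: A = πr² = π(2.4400e-04 m)² = 1.870e-07 m²
R_3 = (1.03×10^-7)(0.541)/(1.870e-07) = 0.2979 Ω
R_total = R_1 + R_2 + R_3 = 23.1 Ω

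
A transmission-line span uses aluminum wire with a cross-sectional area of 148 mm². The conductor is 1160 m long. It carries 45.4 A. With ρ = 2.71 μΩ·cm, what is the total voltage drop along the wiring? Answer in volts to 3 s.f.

9.64 V

ρ = 2.71 μΩ·cm = 2.71×10^-8 Ω·m
A = 148 mm² = 1.480e-04 m²
R = ρL/A = (2.71×10^-8)(1160)/(1.480e-04) = 0.2124 Ω
V = IR = 45.4 × 0.2124 = 9.64 V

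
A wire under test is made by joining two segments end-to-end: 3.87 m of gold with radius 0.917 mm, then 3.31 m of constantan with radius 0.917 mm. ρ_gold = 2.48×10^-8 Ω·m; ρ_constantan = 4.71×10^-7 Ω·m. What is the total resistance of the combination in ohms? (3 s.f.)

0.626 Ω

Segment 1: A = πr² = π(9.1700e-04 m)² = 2.642e-06 m²
R₁ = ρL/A = (2.48×10^-8)(3.87)/(2.642e-06) = 0.03633 Ω
R₂ = (4.71×10^-7)(3.31)/(2.642e-06) = 0.5901 Ω
R = R₁ + R₂ = 0.626 Ω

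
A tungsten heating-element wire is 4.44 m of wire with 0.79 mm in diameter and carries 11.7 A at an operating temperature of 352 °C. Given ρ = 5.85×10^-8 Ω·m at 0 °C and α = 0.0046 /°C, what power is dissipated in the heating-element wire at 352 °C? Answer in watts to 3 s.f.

190 W

A = π(d/2)² = π(3.9500e-04 m)² = 4.902e-07 m²
R₍0₎ = ρL/A = (5.85×10^-8)(4.44)/(4.902e-07) = 0.5299 Ω
R₍352₎ = R₍0₎(1 + αΔT) = 0.5299 × (1 + 0.0046×352) = 1.388 Ω
P = I²R = (11.7)² × 1.388 = 190 W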